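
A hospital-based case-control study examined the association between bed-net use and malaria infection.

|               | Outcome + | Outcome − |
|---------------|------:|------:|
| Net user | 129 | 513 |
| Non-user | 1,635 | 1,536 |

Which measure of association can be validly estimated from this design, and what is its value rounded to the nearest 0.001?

Cells: a = 129, b = 513, c = 1635, d = 1536.
This is a hospital-based case-control study: participants were sampled on outcome status, so risks in the source population cannot be estimated directly — relative risk is not valid here. The odds ratio is the appropriate measure.
OR = (a·d)/(b·c) = (129 × 1536) / (513 × 1635) = 198144 / 838755 = 0.23624

0.236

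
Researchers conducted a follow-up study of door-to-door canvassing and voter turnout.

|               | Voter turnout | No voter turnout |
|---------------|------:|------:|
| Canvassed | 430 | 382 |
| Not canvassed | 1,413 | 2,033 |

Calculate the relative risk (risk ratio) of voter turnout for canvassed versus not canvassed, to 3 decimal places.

1.291

Cells: a = 430, b = 382, c = 1413, d = 2033.
Risk in exposed = 430/812 = 0.52956; risk in unexposed = 1413/3446 = 0.41004.
RR = 0.52956 / 0.41004 = 1.29147
The risk among the exposed is 1.29 times that among the unexposed.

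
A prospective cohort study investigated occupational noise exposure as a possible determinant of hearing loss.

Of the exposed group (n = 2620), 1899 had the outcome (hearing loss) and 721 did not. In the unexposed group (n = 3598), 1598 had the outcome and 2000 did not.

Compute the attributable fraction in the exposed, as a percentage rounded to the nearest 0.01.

38.72

From the description: a = 1899, b = 721, c = 1598, d = 2000.
Risk in exposed = 1899/2620 = 0.72481; risk in unexposed = 1598/3598 = 0.44414.
RR = 0.72481/0.44414 = 1.63195
AR% = (RR − 1)/RR × 100 = (1.63195 − 1)/1.63195 × 100 = 38.7238%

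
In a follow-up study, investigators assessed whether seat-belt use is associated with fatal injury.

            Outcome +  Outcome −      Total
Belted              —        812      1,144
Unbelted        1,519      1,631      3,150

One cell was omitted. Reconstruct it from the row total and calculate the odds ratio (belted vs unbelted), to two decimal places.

0.44

The missing cell is in the exposed row: 1144 − 812 = 332.
So a = 332, b = 812, c = 1519, d = 1631.
OR = (a·d)/(b·c) = (332 × 1631) / (812 × 1519) = 541492 / 1233428 = 0.43901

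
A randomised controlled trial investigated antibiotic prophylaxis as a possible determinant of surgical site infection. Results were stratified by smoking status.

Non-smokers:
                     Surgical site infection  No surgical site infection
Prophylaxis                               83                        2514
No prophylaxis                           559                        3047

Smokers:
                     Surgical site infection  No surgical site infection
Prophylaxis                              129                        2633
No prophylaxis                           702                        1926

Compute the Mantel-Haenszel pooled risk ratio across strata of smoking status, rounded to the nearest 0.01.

0.19

RR_MH = Σ(aᵢ·n₀ᵢ/nᵢ) / Σ(cᵢ·n₁ᵢ/nᵢ), with n₁ᵢ = aᵢ+bᵢ (exposed), n₀ᵢ = cᵢ+dᵢ (unexposed), nᵢ = n₁ᵢ+n₀ᵢ.
Stratum 1 (Non-smokers): n₁ = 2597, n₀ = 3606, n = 6203; a·n₀/n = 83·3606/6203 = 48.2505; c·n₁/n = 559·2597/6203 = 234.0356
Stratum 2 (Smokers): n₁ = 2762, n₀ = 2628, n = 5390; a·n₀/n = 129·2628/5390 = 62.8965; c·n₁/n = 702·2762/5390 = 359.7262
RR_MH = (48.2505 + 62.8965) / (234.0356 + 359.7262) = 111.1470 / 593.7618 = 0.18719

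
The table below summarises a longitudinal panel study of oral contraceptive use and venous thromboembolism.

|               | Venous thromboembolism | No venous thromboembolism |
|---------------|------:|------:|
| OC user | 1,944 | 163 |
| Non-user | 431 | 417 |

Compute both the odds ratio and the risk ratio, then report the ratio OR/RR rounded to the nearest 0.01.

6.36

Cells: a = 1944, b = 163, c = 431, d = 417.
OR = (1944·417)/(163·431) = 810648/70253 = 11.53898
Risk in exposed = 1944/2107 = 0.92264; risk in unexposed = 431/848 = 0.50825; RR = 1.81531
OR/RR = 11.53898 / 1.81531 = 6.35649
The outcome is not rare, so the OR lies further from 1 than the RR.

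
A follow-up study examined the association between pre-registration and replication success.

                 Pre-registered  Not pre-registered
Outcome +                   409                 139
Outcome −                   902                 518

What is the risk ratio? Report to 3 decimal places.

1.475

Reading the table with exposure as columns: a = 409 (Pre-registered, case), b = 902 (Pre-registered, non-case), c = 139 (Not pre-registered, case), d = 518.
Risk in exposed = 409/1311 = 0.31198; risk in unexposed = 139/657 = 0.21157.
RR = 0.31198 / 0.21157 = 1.47459
The risk among the exposed is 1.47 times that among the unexposed.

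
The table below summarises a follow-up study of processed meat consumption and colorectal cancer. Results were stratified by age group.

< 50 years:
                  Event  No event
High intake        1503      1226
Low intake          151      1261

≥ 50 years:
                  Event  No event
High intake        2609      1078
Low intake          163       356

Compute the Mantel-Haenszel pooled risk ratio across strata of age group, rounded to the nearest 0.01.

RR_MH = Σ(aᵢ·n₀ᵢ/nᵢ) / Σ(cᵢ·n₁ᵢ/nᵢ), with n₁ᵢ = aᵢ+bᵢ (exposed), n₀ᵢ = cᵢ+dᵢ (unexposed), nᵢ = n₁ᵢ+n₀ᵢ.
Stratum 1 (< 50 years): n₁ = 2729, n₀ = 1412, n = 4141; a·n₀/n = 1503·1412/4141 = 512.4936; c·n₁/n = 151·2729/4141 = 99.5120
Stratum 2 (≥ 50 years): n₁ = 3687, n₀ = 519, n = 4206; a·n₀/n = 2609·519/4206 = 321.9379; c·n₁/n = 163·3687/4206 = 142.8866
RR_MH = (512.4936 + 321.9379) / (99.5120 + 142.8866) = 834.4315 / 242.3985 = 3.44240

3.44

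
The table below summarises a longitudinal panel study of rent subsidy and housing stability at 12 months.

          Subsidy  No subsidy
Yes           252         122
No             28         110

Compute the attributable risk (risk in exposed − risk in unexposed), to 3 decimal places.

0.374

Reading the table with exposure as columns: a = 252 (Subsidy, case), b = 28 (Subsidy, non-case), c = 122 (No subsidy, case), d = 110.
Risk in exposed = 252/280 = 0.900000; risk in unexposed = 122/232 = 0.525862.
Risk difference = 0.900000 − 0.525862 = 0.374138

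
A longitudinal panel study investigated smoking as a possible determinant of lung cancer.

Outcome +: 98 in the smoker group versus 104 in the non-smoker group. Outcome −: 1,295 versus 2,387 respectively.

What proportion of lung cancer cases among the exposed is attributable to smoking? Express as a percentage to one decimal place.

From the description: a = 98, b = 1295, c = 104, d = 2387.
Risk in exposed = 98/1393 = 0.07035; risk in unexposed = 104/2491 = 0.04175.
RR = 0.07035/0.04175 = 1.68506
AR% = (RR − 1)/RR × 100 = (1.68506 − 1)/1.68506 × 100 = 40.6549%

40.7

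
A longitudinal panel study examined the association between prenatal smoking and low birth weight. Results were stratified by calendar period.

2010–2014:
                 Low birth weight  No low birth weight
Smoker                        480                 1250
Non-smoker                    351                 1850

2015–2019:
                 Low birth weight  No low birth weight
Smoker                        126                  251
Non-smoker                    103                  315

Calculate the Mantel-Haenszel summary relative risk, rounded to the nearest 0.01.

RR_MH = Σ(aᵢ·n₀ᵢ/nᵢ) / Σ(cᵢ·n₁ᵢ/nᵢ), with n₁ᵢ = aᵢ+bᵢ (exposed), n₀ᵢ = cᵢ+dᵢ (unexposed), nᵢ = n₁ᵢ+n₀ᵢ.
Stratum 1 (2010–2014): n₁ = 1730, n₀ = 2201, n = 3931; a·n₀/n = 480·2201/3931 = 268.7560; c·n₁/n = 351·1730/3931 = 154.4721
Stratum 2 (2015–2019): n₁ = 377, n₀ = 418, n = 795; a·n₀/n = 126·418/795 = 66.2491; c·n₁/n = 103·377/795 = 48.8440
RR_MH = (268.7560 + 66.2491) / (154.4721 + 48.8440) = 335.0051 / 203.3162 = 1.64771

1.65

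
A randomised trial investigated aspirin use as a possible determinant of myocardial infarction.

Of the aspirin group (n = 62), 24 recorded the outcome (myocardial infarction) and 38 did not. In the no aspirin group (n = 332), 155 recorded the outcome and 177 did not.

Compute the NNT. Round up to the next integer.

13

Risk in treated group = 24/62 = 0.38710; risk in control = 155/332 = 0.46687.
Absolute risk reduction = 0.46687 − 0.38710 = 0.07977
NNT = 1 / ARR = 1 / 0.07977 = 12.536 → round up → 13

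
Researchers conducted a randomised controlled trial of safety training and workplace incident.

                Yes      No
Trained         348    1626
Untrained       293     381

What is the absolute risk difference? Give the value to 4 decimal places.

-0.2584

Cells: a = 348, b = 1626, c = 293, d = 381.
Risk in exposed = 348/1974 = 0.176292; risk in unexposed = 293/674 = 0.434718.
Risk difference = 0.176292 − 0.434718 = -0.258426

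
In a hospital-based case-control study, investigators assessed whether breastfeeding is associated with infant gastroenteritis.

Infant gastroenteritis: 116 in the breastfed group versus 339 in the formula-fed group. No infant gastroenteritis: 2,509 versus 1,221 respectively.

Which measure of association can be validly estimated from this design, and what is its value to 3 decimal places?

From the description: a = 116, b = 2509, c = 339, d = 1221.
This is a hospital-based case-control study: participants were sampled on outcome status, so risks in the source population cannot be estimated directly — relative risk is not valid here. The odds ratio is the appropriate measure.
OR = (a·d)/(b·c) = (116 × 1221) / (2509 × 339) = 141636 / 850551 = 0.16652

0.167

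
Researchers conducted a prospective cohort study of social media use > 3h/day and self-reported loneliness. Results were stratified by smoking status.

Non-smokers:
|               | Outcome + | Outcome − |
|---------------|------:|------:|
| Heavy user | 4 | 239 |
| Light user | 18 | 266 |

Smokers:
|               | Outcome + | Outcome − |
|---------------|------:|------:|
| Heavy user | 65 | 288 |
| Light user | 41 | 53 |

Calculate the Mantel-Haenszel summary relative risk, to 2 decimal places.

RR_MH = Σ(aᵢ·n₀ᵢ/nᵢ) / Σ(cᵢ·n₁ᵢ/nᵢ), with n₁ᵢ = aᵢ+bᵢ (exposed), n₀ᵢ = cᵢ+dᵢ (unexposed), nᵢ = n₁ᵢ+n₀ᵢ.
Stratum 1 (Non-smokers): n₁ = 243, n₀ = 284, n = 527; a·n₀/n = 4·284/527 = 2.1556; c·n₁/n = 18·243/527 = 8.2998
Stratum 2 (Smokers): n₁ = 353, n₀ = 94, n = 447; a·n₀/n = 65·94/447 = 13.6689; c·n₁/n = 41·353/447 = 32.3781
RR_MH = (2.1556 + 13.6689) / (8.2998 + 32.3781) = 15.8245 / 40.6779 = 0.38902

0.39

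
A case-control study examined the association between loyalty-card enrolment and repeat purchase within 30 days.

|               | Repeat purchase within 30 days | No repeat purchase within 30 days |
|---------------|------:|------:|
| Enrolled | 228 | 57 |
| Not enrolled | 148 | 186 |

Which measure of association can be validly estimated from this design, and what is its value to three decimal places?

5.027

Cells: a = 228, b = 57, c = 148, d = 186.
This is a case-control study: participants were sampled on outcome status, so risks in the source population cannot be estimated directly — relative risk is not valid here. The odds ratio is the appropriate measure.
OR = (a·d)/(b·c) = (228 × 186) / (57 × 148) = 42408 / 8436 = 5.02703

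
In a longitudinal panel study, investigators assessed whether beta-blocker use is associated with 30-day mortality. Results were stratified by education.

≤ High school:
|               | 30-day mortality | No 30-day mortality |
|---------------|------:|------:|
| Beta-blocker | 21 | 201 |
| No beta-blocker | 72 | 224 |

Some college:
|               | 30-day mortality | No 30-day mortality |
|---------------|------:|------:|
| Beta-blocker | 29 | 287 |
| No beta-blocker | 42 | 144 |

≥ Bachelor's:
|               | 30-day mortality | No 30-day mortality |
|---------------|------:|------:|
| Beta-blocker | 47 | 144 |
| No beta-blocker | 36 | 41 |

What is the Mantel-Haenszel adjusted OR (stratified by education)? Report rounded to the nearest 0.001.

0.345

OR_MH = Σ(aᵢdᵢ/nᵢ) / Σ(bᵢcᵢ/nᵢ), where nᵢ is the stratum total.
Stratum 1 (≤ High school): n = 518; a·d/n = 21·224/518 = 9.0811; b·c/n = 201·72/518 = 27.9382
Stratum 2 (Some college): n = 502; a·d/n = 29·144/502 = 8.3187; b·c/n = 287·42/502 = 24.0120
Stratum 3 (≥ Bachelor's): n = 268; a·d/n = 47·41/268 = 7.1903; b·c/n = 144·36/268 = 19.3433
OR_MH = (9.0811 + 8.3187 + 7.1903) / (27.9382 + 24.0120 + 19.3433) = 24.5901 / 71.2935 = 0.34491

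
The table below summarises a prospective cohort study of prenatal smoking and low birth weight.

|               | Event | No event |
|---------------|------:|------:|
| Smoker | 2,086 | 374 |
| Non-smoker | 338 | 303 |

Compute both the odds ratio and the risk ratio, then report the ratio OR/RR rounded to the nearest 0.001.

3.109

Cells: a = 2086, b = 374, c = 338, d = 303.
OR = (2086·303)/(374·338) = 632058/126412 = 4.99998
Risk in exposed = 2086/2460 = 0.84797; risk in unexposed = 338/641 = 0.52730; RR = 1.60813
OR/RR = 4.99998 / 1.60813 = 3.10920
The outcome is not rare, so the OR lies further from 1 than the RR.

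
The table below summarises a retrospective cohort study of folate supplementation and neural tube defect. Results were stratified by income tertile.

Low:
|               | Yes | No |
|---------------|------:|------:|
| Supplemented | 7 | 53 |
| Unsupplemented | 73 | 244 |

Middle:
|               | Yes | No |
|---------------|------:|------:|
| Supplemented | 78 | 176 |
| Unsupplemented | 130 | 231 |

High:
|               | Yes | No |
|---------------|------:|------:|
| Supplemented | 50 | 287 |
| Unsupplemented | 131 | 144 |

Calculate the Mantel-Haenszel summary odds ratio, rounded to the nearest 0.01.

OR_MH = Σ(aᵢdᵢ/nᵢ) / Σ(bᵢcᵢ/nᵢ), where nᵢ is the stratum total.
Stratum 1 (Low): n = 377; a·d/n = 7·244/377 = 4.5305; b·c/n = 53·73/377 = 10.2626
Stratum 2 (Middle): n = 615; a·d/n = 78·231/615 = 29.2976; b·c/n = 176·130/615 = 37.2033
Stratum 3 (High): n = 612; a·d/n = 50·144/612 = 11.7647; b·c/n = 287·131/612 = 61.4330
OR_MH = (4.5305 + 29.2976 + 11.7647) / (10.2626 + 37.2033 + 61.4330) = 45.5928 / 108.8989 = 0.41867

0.42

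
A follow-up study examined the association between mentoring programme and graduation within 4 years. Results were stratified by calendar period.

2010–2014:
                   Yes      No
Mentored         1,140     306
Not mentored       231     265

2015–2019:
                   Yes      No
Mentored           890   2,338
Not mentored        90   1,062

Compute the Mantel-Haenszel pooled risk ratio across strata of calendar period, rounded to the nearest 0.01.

RR_MH = Σ(aᵢ·n₀ᵢ/nᵢ) / Σ(cᵢ·n₁ᵢ/nᵢ), with n₁ᵢ = aᵢ+bᵢ (exposed), n₀ᵢ = cᵢ+dᵢ (unexposed), nᵢ = n₁ᵢ+n₀ᵢ.
Stratum 1 (2010–2014): n₁ = 1446, n₀ = 496, n = 1942; a·n₀/n = 1140·496/1942 = 291.1637; c·n₁/n = 231·1446/1942 = 172.0010
Stratum 2 (2015–2019): n₁ = 3228, n₀ = 1152, n = 4380; a·n₀/n = 890·1152/4380 = 234.0822; c·n₁/n = 90·3228/4380 = 66.3288
RR_MH = (291.1637 + 234.0822) / (172.0010 + 66.3288) = 525.2459 / 238.3298 = 2.20386

2.20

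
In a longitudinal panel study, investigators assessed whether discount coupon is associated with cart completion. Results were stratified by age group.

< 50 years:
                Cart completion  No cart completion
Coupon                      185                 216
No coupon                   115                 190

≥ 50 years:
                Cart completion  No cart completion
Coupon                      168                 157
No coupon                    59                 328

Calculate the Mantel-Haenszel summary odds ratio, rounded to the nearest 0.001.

OR_MH = Σ(aᵢdᵢ/nᵢ) / Σ(bᵢcᵢ/nᵢ), where nᵢ is the stratum total.
Stratum 1 (< 50 years): n = 706; a·d/n = 185·190/706 = 49.7875; b·c/n = 216·115/706 = 35.1841
Stratum 2 (≥ 50 years): n = 712; a·d/n = 168·328/712 = 77.3933; b·c/n = 157·59/712 = 13.0098
OR_MH = (49.7875 + 77.3933) / (35.1841 + 13.0098) = 127.1808 / 48.1940 = 2.63894

2.639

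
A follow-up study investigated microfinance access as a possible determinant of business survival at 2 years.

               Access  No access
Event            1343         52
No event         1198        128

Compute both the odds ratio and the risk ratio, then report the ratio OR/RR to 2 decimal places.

Reading the table with exposure as columns: a = 1343 (Access, case), b = 1198 (Access, non-case), c = 52 (No access, case), d = 128.
OR = (1343·128)/(1198·52) = 171904/62296 = 2.75947
Risk in exposed = 1343/2541 = 0.52853; risk in unexposed = 52/180 = 0.28889; RR = 1.82953
OR/RR = 2.75947 / 1.82953 = 1.50829
The outcome is not rare, so the OR lies further from 1 than the RR.

1.51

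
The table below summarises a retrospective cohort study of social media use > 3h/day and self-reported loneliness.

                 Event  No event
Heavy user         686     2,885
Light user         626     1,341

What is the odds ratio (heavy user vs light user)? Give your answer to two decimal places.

Cells: a = 686, b = 2885, c = 626, d = 1341.
OR = (a·d)/(b·c) = (686 × 1341) / (2885 × 626) = 919926 / 1806010 = 0.50937
Exposure is associated with lower odds of self-reported loneliness (OR = 0.51 < 1).

0.51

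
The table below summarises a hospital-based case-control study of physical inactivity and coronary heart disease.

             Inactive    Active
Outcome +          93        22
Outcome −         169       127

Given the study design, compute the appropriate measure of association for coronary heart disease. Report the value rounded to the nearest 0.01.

Reading the table with exposure as columns: a = 93 (Inactive, case), b = 169 (Inactive, non-case), c = 22 (Active, case), d = 127.
This is a hospital-based case-control study: participants were sampled on outcome status, so risks in the source population cannot be estimated directly — relative risk is not valid here. The odds ratio is the appropriate measure.
OR = (a·d)/(b·c) = (93 × 127) / (169 × 22) = 11811 / 3718 = 3.17671

3.18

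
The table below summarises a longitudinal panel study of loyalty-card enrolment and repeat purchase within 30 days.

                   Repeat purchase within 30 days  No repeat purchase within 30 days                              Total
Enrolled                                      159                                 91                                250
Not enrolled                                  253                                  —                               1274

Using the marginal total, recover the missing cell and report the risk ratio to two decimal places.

3.20

The missing cell is in the unexposed row: 1274 − 253 = 1021.
So a = 159, b = 91, c = 253, d = 1021.
RR = [a/(a+b)] / [c/(c+d)] = (159/250) / (253/1274) = 0.63600/0.19859 = 3.20262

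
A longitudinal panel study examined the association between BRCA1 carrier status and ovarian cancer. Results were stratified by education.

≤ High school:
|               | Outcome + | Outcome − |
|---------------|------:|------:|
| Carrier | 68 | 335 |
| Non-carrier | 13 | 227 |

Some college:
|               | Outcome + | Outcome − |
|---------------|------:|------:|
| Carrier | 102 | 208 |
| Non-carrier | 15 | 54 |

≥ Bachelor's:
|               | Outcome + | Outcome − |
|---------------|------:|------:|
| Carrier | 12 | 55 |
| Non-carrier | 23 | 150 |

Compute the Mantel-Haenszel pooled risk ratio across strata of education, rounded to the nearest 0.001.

1.960

RR_MH = Σ(aᵢ·n₀ᵢ/nᵢ) / Σ(cᵢ·n₁ᵢ/nᵢ), with n₁ᵢ = aᵢ+bᵢ (exposed), n₀ᵢ = cᵢ+dᵢ (unexposed), nᵢ = n₁ᵢ+n₀ᵢ.
Stratum 1 (≤ High school): n₁ = 403, n₀ = 240, n = 643; a·n₀/n = 68·240/643 = 25.3810; c·n₁/n = 13·403/643 = 8.1477
Stratum 2 (Some college): n₁ = 310, n₀ = 69, n = 379; a·n₀/n = 102·69/379 = 18.5699; c·n₁/n = 15·310/379 = 12.2691
Stratum 3 (≥ Bachelor's): n₁ = 67, n₀ = 173, n = 240; a·n₀/n = 12·173/240 = 8.6500; c·n₁/n = 23·67/240 = 6.4208
RR_MH = (25.3810 + 18.5699 + 8.6500) / (8.1477 + 12.2691 + 6.4208) = 52.6009 / 26.8377 = 1.95996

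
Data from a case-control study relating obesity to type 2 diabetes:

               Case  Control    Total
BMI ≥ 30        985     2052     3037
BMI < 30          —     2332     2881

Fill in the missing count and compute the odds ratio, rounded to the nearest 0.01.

2.04

The missing cell is in the unexposed row: 2881 − 2332 = 549.
So a = 985, b = 2052, c = 549, d = 2332.
OR = (a·d)/(b·c) = (985 × 2332) / (2052 × 549) = 2297020 / 1126548 = 2.03899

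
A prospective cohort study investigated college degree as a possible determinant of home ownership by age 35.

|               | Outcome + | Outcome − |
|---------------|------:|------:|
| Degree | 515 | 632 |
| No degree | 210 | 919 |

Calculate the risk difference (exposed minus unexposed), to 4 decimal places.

0.2630

Cells: a = 515, b = 632, c = 210, d = 919.
Risk in exposed = 515/1147 = 0.448997; risk in unexposed = 210/1129 = 0.186005.
Risk difference = 0.448997 − 0.186005 = 0.262992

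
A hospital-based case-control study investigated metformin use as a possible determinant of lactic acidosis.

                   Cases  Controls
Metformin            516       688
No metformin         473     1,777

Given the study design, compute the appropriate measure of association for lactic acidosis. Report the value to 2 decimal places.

Cells: a = 516, b = 688, c = 473, d = 1777.
This is a hospital-based case-control study: participants were sampled on outcome status, so risks in the source population cannot be estimated directly — relative risk is not valid here. The odds ratio is the appropriate measure.
OR = (a·d)/(b·c) = (516 × 1777) / (688 × 473) = 916932 / 325424 = 2.81765

2.82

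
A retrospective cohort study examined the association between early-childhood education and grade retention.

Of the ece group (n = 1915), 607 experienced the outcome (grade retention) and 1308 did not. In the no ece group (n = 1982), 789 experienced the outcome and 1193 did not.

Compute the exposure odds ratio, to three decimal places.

0.702

From the description: a = 607, b = 1308, c = 789, d = 1193.
OR = (a·d)/(b·c) = (607 × 1193) / (1308 × 789) = 724151 / 1032012 = 0.70169
Exposure is associated with lower odds of grade retention (OR = 0.70 < 1).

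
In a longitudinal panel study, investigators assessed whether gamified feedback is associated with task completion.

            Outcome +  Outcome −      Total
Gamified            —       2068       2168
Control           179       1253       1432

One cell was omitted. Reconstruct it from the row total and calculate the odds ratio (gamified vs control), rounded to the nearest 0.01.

The missing cell is in the exposed row: 2168 − 2068 = 100.
So a = 100, b = 2068, c = 179, d = 1253.
OR = (a·d)/(b·c) = (100 × 1253) / (2068 × 179) = 125300 / 370172 = 0.33849

0.34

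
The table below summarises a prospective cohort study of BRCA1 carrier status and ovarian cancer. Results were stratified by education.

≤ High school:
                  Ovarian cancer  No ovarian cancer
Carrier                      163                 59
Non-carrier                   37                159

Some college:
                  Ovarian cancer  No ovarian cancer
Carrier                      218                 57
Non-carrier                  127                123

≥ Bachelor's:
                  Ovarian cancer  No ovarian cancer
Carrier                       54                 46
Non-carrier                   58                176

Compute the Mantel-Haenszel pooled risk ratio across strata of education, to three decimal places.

RR_MH = Σ(aᵢ·n₀ᵢ/nᵢ) / Σ(cᵢ·n₁ᵢ/nᵢ), with n₁ᵢ = aᵢ+bᵢ (exposed), n₀ᵢ = cᵢ+dᵢ (unexposed), nᵢ = n₁ᵢ+n₀ᵢ.
Stratum 1 (≤ High school): n₁ = 222, n₀ = 196, n = 418; a·n₀/n = 163·196/418 = 76.4306; c·n₁/n = 37·222/418 = 19.6507
Stratum 2 (Some college): n₁ = 275, n₀ = 250, n = 525; a·n₀/n = 218·250/525 = 103.8095; c·n₁/n = 127·275/525 = 66.5238
Stratum 3 (≥ Bachelor's): n₁ = 100, n₀ = 234, n = 334; a·n₀/n = 54·234/334 = 37.8323; c·n₁/n = 58·100/334 = 17.3653
RR_MH = (76.4306 + 103.8095 + 37.8323) / (19.6507 + 66.5238 + 17.3653) = 218.0725 / 103.5398 = 2.10617

2.106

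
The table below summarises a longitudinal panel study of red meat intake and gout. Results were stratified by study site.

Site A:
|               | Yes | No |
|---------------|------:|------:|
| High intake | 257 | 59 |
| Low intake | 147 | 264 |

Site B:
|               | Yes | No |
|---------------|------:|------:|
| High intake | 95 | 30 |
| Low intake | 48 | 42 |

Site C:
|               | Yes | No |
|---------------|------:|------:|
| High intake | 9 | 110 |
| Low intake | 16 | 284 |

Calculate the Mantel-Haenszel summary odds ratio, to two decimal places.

5.17

OR_MH = Σ(aᵢdᵢ/nᵢ) / Σ(bᵢcᵢ/nᵢ), where nᵢ is the stratum total.
Stratum 1 (Site A): n = 727; a·d/n = 257·264/727 = 93.3260; b·c/n = 59·147/727 = 11.9298
Stratum 2 (Site B): n = 215; a·d/n = 95·42/215 = 18.5581; b·c/n = 30·48/215 = 6.6977
Stratum 3 (Site C): n = 419; a·d/n = 9·284/419 = 6.1002; b·c/n = 110·16/419 = 4.2005
OR_MH = (93.3260 + 18.5581 + 6.1002) / (11.9298 + 6.6977 + 4.2005) = 117.9844 / 22.8280 = 5.16841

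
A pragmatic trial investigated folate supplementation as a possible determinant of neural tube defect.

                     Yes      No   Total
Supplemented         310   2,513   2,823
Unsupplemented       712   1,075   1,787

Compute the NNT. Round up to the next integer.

4

Risk in treated group = 310/2823 = 0.10981; risk in control = 712/1787 = 0.39843.
Absolute risk reduction = 0.39843 − 0.10981 = 0.28862
NNT = 1 / ARR = 1 / 0.28862 = 3.465 → round up → 4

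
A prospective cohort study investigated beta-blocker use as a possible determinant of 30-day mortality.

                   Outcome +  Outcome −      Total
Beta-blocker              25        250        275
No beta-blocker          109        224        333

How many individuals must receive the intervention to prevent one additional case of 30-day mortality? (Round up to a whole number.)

Risk in treated group = 25/275 = 0.09091; risk in control = 109/333 = 0.32733.
Absolute risk reduction = 0.32733 − 0.09091 = 0.23642
NNT = 1 / ARR = 1 / 0.23642 = 4.230 → round up → 5

5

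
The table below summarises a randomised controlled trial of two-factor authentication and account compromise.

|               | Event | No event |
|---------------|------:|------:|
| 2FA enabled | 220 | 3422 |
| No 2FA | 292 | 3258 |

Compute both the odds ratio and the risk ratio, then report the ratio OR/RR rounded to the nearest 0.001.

Cells: a = 220, b = 3422, c = 292, d = 3258.
OR = (220·3258)/(3422·292) = 716760/999224 = 0.71732
Risk in exposed = 220/3642 = 0.06041; risk in unexposed = 292/3550 = 0.08225; RR = 0.73439
OR/RR = 0.71732 / 0.73439 = 0.97675
The outcome is rare in both groups, so OR ≈ RR (ratio near 1).

0.977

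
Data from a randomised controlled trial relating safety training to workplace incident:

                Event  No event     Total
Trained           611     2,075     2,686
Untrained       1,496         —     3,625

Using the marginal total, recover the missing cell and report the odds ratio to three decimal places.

0.419

The missing cell is in the unexposed row: 3625 − 1496 = 2129.
So a = 611, b = 2075, c = 1496, d = 2129.
OR = (a·d)/(b·c) = (611 × 2129) / (2075 × 1496) = 1300819 / 3104200 = 0.41905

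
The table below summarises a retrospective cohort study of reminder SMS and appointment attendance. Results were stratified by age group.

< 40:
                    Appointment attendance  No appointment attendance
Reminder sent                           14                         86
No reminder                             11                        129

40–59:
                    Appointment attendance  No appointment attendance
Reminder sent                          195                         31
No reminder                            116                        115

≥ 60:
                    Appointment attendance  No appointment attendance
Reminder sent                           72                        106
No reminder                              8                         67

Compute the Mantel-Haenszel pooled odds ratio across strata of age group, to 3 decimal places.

OR_MH = Σ(aᵢdᵢ/nᵢ) / Σ(bᵢcᵢ/nᵢ), where nᵢ is the stratum total.
Stratum 1 (< 40): n = 240; a·d/n = 14·129/240 = 7.5250; b·c/n = 86·11/240 = 3.9417
Stratum 2 (40–59): n = 457; a·d/n = 195·115/457 = 49.0700; b·c/n = 31·116/457 = 7.8687
Stratum 3 (≥ 60): n = 253; a·d/n = 72·67/253 = 19.0672; b·c/n = 106·8/253 = 3.3518
OR_MH = (7.5250 + 49.0700 + 19.0672) / (3.9417 + 7.8687 + 3.3518) = 75.6622 / 15.1622 = 4.99020

4.990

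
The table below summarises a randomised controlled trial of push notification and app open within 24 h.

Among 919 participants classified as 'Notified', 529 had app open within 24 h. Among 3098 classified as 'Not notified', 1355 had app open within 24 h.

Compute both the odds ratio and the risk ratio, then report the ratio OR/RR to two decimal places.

From the description: a = 529, b = 390, c = 1355, d = 1743.
OR = (529·1743)/(390·1355) = 922047/528450 = 1.74481
Risk in exposed = 529/919 = 0.57563; risk in unexposed = 1355/3098 = 0.43738; RR = 1.31608
OR/RR = 1.74481 / 1.31608 = 1.32577
The outcome is not rare, so the OR lies further from 1 than the RR.

1.33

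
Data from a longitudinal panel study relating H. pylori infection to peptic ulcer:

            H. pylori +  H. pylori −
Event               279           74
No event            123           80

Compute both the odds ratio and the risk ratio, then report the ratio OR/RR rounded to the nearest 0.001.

1.698

Reading the table with exposure as columns: a = 279 (H. pylori +, case), b = 123 (H. pylori +, non-case), c = 74 (H. pylori −, case), d = 80.
OR = (279·80)/(123·74) = 22320/9102 = 2.45221
Risk in exposed = 279/402 = 0.69403; risk in unexposed = 74/154 = 0.48052; RR = 1.44433
OR/RR = 2.45221 / 1.44433 = 1.69781
The outcome is not rare, so the OR lies further from 1 than the RR.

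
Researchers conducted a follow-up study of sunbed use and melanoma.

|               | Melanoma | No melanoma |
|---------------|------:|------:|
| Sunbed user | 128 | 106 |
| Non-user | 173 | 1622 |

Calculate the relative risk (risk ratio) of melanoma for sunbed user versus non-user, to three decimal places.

5.676

Cells: a = 128, b = 106, c = 173, d = 1622.
Risk in exposed = 128/234 = 0.54701; risk in unexposed = 173/1795 = 0.09638.
RR = 0.54701 / 0.09638 = 5.67561
The risk among the exposed is 5.68 times that among the unexposed.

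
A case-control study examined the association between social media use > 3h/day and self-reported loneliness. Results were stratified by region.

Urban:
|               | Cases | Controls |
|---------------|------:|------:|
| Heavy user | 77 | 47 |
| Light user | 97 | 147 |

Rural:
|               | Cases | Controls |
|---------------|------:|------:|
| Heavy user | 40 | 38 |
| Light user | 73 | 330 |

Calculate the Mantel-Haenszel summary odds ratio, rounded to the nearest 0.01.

OR_MH = Σ(aᵢdᵢ/nᵢ) / Σ(bᵢcᵢ/nᵢ), where nᵢ is the stratum total.
Stratum 1 (Urban): n = 368; a·d/n = 77·147/368 = 30.7582; b·c/n = 47·97/368 = 12.3886
Stratum 2 (Rural): n = 481; a·d/n = 40·330/481 = 27.4428; b·c/n = 38·73/481 = 5.7672
OR_MH = (30.7582 + 27.4428) / (12.3886 + 5.7672) = 58.2010 / 18.1557 = 3.20565

3.21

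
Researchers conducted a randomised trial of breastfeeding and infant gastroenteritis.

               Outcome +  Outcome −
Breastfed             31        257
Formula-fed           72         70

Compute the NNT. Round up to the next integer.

Risk in treated group = 31/288 = 0.10764; risk in control = 72/142 = 0.50704.
Absolute risk reduction = 0.50704 − 0.10764 = 0.39940
NNT = 1 / ARR = 1 / 0.39940 = 2.504 → round up → 3

3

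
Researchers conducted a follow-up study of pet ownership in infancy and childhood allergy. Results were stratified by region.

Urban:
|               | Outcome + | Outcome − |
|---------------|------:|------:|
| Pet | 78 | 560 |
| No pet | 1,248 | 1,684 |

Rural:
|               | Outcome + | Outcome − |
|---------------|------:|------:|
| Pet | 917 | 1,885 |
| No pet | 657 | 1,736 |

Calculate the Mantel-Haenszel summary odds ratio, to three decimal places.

OR_MH = Σ(aᵢdᵢ/nᵢ) / Σ(bᵢcᵢ/nᵢ), where nᵢ is the stratum total.
Stratum 1 (Urban): n = 3570; a·d/n = 78·1684/3570 = 36.7933; b·c/n = 560·1248/3570 = 195.7647
Stratum 2 (Rural): n = 5195; a·d/n = 917·1736/5195 = 306.4316; b·c/n = 1885·657/5195 = 238.3917
OR_MH = (36.7933 + 306.4316) / (195.7647 + 238.3917) = 343.2248 / 434.1564 = 0.79056

0.791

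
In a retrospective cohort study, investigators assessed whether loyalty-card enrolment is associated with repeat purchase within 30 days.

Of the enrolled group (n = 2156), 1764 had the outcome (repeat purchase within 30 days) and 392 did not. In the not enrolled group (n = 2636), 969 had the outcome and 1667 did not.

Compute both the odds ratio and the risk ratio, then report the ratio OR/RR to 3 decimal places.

3.478

From the description: a = 1764, b = 392, c = 969, d = 1667.
OR = (1764·1667)/(392·969) = 2940588/379848 = 7.74149
Risk in exposed = 1764/2156 = 0.81818; risk in unexposed = 969/2636 = 0.36760; RR = 2.22572
OR/RR = 7.74149 / 2.22572 = 3.47819
The outcome is not rare, so the OR lies further from 1 than the RR.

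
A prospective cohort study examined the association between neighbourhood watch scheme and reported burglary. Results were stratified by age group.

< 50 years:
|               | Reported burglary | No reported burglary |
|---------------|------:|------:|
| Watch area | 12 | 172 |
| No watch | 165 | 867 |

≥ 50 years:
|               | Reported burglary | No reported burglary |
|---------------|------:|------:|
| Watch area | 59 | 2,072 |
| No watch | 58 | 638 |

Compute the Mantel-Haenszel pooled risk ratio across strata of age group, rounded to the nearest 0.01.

RR_MH = Σ(aᵢ·n₀ᵢ/nᵢ) / Σ(cᵢ·n₁ᵢ/nᵢ), with n₁ᵢ = aᵢ+bᵢ (exposed), n₀ᵢ = cᵢ+dᵢ (unexposed), nᵢ = n₁ᵢ+n₀ᵢ.
Stratum 1 (< 50 years): n₁ = 184, n₀ = 1032, n = 1216; a·n₀/n = 12·1032/1216 = 10.1842; c·n₁/n = 165·184/1216 = 24.9671
Stratum 2 (≥ 50 years): n₁ = 2131, n₀ = 696, n = 2827; a·n₀/n = 59·696/2827 = 14.5256; c·n₁/n = 58·2131/2827 = 43.7206
RR_MH = (10.1842 + 14.5256) / (24.9671 + 43.7206) = 24.7099 / 68.6877 = 0.35974

0.36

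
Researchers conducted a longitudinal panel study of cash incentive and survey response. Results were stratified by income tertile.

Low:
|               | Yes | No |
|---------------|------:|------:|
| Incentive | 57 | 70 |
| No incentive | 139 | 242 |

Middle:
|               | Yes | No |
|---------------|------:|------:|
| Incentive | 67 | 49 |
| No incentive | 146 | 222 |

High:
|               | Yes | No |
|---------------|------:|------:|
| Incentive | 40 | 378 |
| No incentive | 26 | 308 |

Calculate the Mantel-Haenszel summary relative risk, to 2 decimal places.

1.32

RR_MH = Σ(aᵢ·n₀ᵢ/nᵢ) / Σ(cᵢ·n₁ᵢ/nᵢ), with n₁ᵢ = aᵢ+bᵢ (exposed), n₀ᵢ = cᵢ+dᵢ (unexposed), nᵢ = n₁ᵢ+n₀ᵢ.
Stratum 1 (Low): n₁ = 127, n₀ = 381, n = 508; a·n₀/n = 57·381/508 = 42.7500; c·n₁/n = 139·127/508 = 34.7500
Stratum 2 (Middle): n₁ = 116, n₀ = 368, n = 484; a·n₀/n = 67·368/484 = 50.9421; c·n₁/n = 146·116/484 = 34.9917
Stratum 3 (High): n₁ = 418, n₀ = 334, n = 752; a·n₀/n = 40·334/752 = 17.7660; c·n₁/n = 26·418/752 = 14.4521
RR_MH = (42.7500 + 50.9421 + 17.7660) / (34.7500 + 34.9917 + 14.4521) = 111.4581 / 84.1939 = 1.32383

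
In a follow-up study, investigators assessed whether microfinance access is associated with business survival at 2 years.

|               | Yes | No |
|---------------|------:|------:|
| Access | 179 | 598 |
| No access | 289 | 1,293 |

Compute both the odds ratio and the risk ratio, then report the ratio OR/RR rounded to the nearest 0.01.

1.06

Cells: a = 179, b = 598, c = 289, d = 1293.
OR = (179·1293)/(598·289) = 231447/172822 = 1.33922
Risk in exposed = 179/777 = 0.23037; risk in unexposed = 289/1582 = 0.18268; RR = 1.26107
OR/RR = 1.33922 / 1.26107 = 1.06197
The outcome is not rare, so the OR lies further from 1 than the RR.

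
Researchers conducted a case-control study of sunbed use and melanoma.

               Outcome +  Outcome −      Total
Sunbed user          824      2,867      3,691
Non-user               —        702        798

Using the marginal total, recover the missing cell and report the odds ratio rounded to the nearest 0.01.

The missing cell is in the unexposed row: 798 − 702 = 96.
So a = 824, b = 2867, c = 96, d = 702.
OR = (a·d)/(b·c) = (824 × 702) / (2867 × 96) = 578448 / 275232 = 2.10167

2.10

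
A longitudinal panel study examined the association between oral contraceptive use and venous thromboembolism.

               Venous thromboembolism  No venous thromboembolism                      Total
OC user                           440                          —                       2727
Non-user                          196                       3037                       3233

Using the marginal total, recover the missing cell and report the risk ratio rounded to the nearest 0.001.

The missing cell is in the exposed row: 2727 − 440 = 2287.
So a = 440, b = 2287, c = 196, d = 3037.
RR = [a/(a+b)] / [c/(c+d)] = (440/2727) / (196/3233) = 0.16135/0.06062 = 2.66144

2.661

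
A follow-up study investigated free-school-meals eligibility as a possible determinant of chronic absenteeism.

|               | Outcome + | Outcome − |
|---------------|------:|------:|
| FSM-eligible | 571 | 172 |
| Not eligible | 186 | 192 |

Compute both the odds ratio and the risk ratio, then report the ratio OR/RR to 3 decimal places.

Cells: a = 571, b = 172, c = 186, d = 192.
OR = (571·192)/(172·186) = 109632/31992 = 3.42686
Risk in exposed = 571/743 = 0.76851; risk in unexposed = 186/378 = 0.49206; RR = 1.56180
OR/RR = 3.42686 / 1.56180 = 2.19417
The outcome is not rare, so the OR lies further from 1 than the RR.

2.194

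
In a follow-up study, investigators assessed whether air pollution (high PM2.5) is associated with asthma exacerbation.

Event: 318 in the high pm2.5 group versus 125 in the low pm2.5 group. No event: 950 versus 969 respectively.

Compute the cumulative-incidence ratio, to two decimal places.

2.19

From the description: a = 318, b = 950, c = 125, d = 969.
Risk in exposed = 318/1268 = 0.25079; risk in unexposed = 125/1094 = 0.11426.
RR = 0.25079 / 0.11426 = 2.19490
The risk among the exposed is 2.19 times that among the unexposed.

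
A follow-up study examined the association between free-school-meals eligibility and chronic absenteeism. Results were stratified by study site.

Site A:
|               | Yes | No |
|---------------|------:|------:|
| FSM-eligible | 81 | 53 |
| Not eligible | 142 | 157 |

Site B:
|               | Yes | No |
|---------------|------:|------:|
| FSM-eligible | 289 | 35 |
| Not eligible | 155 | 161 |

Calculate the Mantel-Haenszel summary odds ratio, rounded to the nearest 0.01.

3.95

OR_MH = Σ(aᵢdᵢ/nᵢ) / Σ(bᵢcᵢ/nᵢ), where nᵢ is the stratum total.
Stratum 1 (Site A): n = 433; a·d/n = 81·157/433 = 29.3695; b·c/n = 53·142/433 = 17.3811
Stratum 2 (Site B): n = 640; a·d/n = 289·161/640 = 72.7016; b·c/n = 35·155/640 = 8.4766
OR_MH = (29.3695 + 72.7016) / (17.3811 + 8.4766) = 102.0711 / 25.8576 = 3.94743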